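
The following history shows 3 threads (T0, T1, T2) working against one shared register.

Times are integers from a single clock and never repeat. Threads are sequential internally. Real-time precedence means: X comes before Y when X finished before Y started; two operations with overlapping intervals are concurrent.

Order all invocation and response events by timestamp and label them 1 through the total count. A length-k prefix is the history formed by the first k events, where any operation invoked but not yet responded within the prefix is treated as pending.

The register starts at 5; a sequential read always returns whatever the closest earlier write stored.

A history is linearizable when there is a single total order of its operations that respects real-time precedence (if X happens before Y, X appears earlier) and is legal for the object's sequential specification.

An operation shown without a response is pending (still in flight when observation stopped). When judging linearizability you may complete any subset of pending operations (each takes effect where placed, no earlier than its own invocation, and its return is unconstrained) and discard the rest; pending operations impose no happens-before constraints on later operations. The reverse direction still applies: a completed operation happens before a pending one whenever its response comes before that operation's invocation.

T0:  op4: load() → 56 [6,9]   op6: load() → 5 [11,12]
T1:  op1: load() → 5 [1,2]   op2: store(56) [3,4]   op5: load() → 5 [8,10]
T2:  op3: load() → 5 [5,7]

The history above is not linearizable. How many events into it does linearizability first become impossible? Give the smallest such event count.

7

events 1..6 are linearizable; a witness order is op1, op2:
step 1: op1 load() → 5 — value 5
step 2: op2 store(56) — value 56
event 7 — op3's response, time 7 — after it, nothing linearizes
no escape via the 1 pending operation (op4): every completion choice fails
one such order, op1, op2, op3 (pending dropped), breaks at step 3 where op3 load() → 5 is illegal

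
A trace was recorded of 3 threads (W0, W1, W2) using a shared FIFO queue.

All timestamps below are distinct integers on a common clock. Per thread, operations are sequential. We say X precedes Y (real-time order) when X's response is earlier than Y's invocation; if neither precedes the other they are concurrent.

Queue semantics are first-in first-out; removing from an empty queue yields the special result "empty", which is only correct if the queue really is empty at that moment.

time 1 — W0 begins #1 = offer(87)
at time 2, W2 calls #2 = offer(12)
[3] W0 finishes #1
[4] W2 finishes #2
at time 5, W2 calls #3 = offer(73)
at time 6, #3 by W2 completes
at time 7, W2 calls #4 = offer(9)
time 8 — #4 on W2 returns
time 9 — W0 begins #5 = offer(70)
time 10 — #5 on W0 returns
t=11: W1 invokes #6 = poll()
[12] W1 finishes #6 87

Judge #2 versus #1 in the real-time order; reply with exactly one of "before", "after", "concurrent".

#2 spans [2,4], #1 spans [1,3]
the intervals overlap in both directions

concurrent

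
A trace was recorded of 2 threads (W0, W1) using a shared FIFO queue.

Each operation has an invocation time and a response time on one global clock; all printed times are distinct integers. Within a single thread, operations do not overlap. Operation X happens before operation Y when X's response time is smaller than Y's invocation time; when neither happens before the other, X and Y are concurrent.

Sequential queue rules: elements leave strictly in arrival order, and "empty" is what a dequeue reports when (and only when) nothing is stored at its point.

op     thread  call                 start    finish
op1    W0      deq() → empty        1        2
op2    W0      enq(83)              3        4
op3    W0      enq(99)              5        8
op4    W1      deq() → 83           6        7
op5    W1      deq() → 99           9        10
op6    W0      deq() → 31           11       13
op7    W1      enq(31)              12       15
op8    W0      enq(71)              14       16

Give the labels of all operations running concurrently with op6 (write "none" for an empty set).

op6 runs from 11 to 13; window-overlapping ops are concurrent
op1 [1,2]: before
op2 [3,4]: before
op3 [5,8]: before
op4 [6,7]: before
op5 [9,10]: before
op7 [12,15]: concurrent
op8 [14,16]: after

op7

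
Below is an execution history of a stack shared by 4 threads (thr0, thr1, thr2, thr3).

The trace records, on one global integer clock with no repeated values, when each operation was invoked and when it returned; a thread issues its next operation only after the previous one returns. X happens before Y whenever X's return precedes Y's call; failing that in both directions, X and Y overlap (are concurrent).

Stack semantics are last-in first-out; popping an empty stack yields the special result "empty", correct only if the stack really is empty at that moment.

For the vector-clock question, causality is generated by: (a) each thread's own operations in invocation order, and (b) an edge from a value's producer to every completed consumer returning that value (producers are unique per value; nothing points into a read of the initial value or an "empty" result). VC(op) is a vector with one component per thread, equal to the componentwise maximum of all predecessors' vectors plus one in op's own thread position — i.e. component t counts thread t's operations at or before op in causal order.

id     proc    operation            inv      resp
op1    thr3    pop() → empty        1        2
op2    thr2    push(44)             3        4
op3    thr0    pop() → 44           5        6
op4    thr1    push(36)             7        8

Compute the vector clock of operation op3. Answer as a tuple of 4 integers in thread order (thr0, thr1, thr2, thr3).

invoked at 1, op1 has no predecessors; its own thr3 bump gives (0, 0, 0, 1)
invoked at 3, op2 has no predecessors; its own thr2 bump gives (0, 0, 1, 0)
invoked at 7, op4 has no predecessors; its own thr1 bump gives (0, 1, 0, 0)
VC(op3, invoked at 5): max of VC(op2)=(0, 0, 1, 0), then +1 on thread thr0 → (1, 0, 1, 0)
target: VC(op3) = (1, 0, 1, 0)

(1, 0, 1, 0)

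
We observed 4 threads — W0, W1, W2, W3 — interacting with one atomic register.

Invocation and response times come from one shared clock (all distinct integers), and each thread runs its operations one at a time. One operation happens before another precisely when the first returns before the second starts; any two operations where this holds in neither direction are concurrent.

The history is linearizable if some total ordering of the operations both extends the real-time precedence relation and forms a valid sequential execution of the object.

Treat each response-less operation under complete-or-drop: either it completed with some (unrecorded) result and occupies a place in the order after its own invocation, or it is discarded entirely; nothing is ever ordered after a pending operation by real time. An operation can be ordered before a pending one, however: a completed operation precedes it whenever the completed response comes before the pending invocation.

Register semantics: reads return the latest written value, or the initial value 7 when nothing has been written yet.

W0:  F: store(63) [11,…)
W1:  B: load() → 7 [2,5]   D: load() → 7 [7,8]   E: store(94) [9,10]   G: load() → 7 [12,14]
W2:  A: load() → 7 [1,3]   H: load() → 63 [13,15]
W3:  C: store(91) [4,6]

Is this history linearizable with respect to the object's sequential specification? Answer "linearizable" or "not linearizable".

events 1..7 are fine; event 8 — the response of D at time 8 — makes the prefix non-linearizable
4 completed operations, 3 real-time-consistent orders — every atomic register replay fails
take A, B, C, D: step 4 already fails, because D load() → 7 cannot occur there
take A, C, B, D: step 3 already fails, because B load() → 7 cannot occur there

not linearizable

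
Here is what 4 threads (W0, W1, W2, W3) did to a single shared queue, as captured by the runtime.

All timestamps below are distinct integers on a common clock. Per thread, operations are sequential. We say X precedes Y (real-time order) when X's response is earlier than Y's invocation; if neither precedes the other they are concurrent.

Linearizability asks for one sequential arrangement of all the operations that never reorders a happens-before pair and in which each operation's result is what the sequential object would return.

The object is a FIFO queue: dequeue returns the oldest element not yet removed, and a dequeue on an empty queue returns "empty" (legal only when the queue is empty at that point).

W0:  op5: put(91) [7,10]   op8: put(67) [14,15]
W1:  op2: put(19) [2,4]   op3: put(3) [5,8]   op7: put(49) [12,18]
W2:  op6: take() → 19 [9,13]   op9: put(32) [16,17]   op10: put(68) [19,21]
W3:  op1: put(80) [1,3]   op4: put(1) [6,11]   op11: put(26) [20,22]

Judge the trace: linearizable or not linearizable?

linearizable

one valid linearization: op2, op1, op3, op4, op5, op6, op7, op8, op9, op10, op11
step 1: op2 put(19) — queue <19>
step 2: op1 put(80) — queue <19,80>
step 3: op3 put(3) — queue <19,80,3>
step 4: op4 put(1) — queue <19,80,3,1>
step 5: op5 put(91) — queue <19,80,3,1,91>
step 6: op6 take() → 19 — queue <80,3,1,91>
step 7: op7 put(49) — queue <80,3,1,91,49>
step 8: op8 put(67) — queue <80,3,1,91,49,67>
step 9: op9 put(32) — queue <80,3,1,91,49,67,32>
step 10: op10 put(68) — queue <80,3,1,91,49,67,32,68>
step 11: op11 put(26) — queue <80,3,1,91,49,67,32,68,26>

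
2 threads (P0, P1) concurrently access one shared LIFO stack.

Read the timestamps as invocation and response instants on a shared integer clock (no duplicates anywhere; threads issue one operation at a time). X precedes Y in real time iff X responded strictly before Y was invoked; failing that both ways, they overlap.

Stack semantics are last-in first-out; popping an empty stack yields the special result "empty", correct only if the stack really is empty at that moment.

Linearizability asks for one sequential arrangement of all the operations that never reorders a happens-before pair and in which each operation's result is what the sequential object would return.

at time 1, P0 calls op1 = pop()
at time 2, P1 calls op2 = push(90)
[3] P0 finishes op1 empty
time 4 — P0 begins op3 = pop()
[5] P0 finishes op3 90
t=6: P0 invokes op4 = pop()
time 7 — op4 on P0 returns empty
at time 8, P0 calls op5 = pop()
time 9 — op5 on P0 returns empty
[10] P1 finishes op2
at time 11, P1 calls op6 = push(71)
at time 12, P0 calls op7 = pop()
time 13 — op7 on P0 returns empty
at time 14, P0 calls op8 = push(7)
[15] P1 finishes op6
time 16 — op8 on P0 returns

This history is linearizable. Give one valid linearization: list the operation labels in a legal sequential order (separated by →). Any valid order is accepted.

1. op1 pop() → empty, leaving stack <>
2. op2 push(90), leaving stack <90>
3. op3 pop() → 90, leaving stack <>
4. op4 pop() → empty, leaving stack <>
5. op5 pop() → empty, leaving stack <>
6. op7 pop() → empty, leaving stack <>
7. op6 push(71), leaving stack <71>
8. op8 push(7), leaving stack <71,7>

op1 → op2 → op3 → op4 → op5 → op7 → op6 → op8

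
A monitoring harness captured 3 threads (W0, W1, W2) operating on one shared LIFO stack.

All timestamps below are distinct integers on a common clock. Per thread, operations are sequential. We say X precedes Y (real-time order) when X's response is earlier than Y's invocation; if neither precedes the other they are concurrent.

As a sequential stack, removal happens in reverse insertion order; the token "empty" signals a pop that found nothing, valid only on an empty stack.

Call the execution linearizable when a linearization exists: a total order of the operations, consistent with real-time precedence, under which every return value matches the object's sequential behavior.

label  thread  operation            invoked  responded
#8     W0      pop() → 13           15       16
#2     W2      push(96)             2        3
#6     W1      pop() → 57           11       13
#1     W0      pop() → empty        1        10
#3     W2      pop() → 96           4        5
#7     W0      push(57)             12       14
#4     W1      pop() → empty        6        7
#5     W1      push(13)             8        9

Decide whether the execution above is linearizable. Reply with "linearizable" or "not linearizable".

witness order: #1, #2, #3, #4, #5, #7, #6, #8
step 1: #1 pop() → empty — stack <>
step 2: #2 push(96) — stack <96>
step 3: #3 pop() → 96 — stack <>
step 4: #4 pop() → empty — stack <>
step 5: #5 push(13) — stack <13>
step 6: #7 push(57) — stack <13,57>
step 7: #6 pop() → 57 — stack <13>
step 8: #8 pop() → 13 — stack <>

linearizable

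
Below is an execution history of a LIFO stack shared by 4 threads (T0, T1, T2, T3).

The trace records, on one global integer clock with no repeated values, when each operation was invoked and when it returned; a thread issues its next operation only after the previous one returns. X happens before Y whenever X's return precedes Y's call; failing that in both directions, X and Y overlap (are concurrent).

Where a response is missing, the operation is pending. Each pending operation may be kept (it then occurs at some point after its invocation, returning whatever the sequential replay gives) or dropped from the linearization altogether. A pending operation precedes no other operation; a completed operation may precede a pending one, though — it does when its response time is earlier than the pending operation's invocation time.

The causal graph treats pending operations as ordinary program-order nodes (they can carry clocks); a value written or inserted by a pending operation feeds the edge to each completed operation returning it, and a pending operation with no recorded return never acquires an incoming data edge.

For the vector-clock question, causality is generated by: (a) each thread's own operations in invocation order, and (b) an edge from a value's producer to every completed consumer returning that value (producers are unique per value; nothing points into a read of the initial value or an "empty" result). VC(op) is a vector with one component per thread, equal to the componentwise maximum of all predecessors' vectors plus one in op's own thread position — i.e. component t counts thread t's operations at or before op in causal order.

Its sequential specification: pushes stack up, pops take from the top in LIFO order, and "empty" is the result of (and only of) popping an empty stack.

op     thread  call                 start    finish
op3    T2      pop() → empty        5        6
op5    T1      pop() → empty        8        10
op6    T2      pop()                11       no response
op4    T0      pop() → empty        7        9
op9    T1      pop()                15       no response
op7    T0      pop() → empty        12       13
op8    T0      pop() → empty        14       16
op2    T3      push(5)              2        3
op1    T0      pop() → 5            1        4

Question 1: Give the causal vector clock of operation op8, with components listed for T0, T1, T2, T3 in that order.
(4, 0, 0, 1)

VC(op2, invoked at 2): no causal predecessors; +1 on T3 → (0, 0, 0, 1)
VC(op3, invoked at 5): no causal predecessors; +1 on T2 → (0, 0, 1, 0)
VC(op5, invoked at 8): no causal predecessors; +1 on T1 → (0, 1, 0, 0)
VC(op6, invoked at 11): max of VC(op3)=(0, 0, 1, 0), then +1 on thread T2 → (0, 0, 2, 0)
VC(op9, invoked at 15): max of VC(op5)=(0, 1, 0, 0), then +1 on thread T1 → (0, 2, 0, 0)
VC(op1, invoked at 1): max of VC(op2)=(0, 0, 0, 1), then +1 on thread T0 → (1, 0, 0, 1)
VC(op4, invoked at 7): max of VC(op1)=(1, 0, 0, 1), then +1 on thread T0 → (2, 0, 0, 1)
VC(op7, invoked at 12): max of VC(op4)=(2, 0, 0, 1), then +1 on thread T0 → (3, 0, 0, 1)
VC(op8, invoked at 14): max of VC(op7)=(3, 0, 0, 1), then +1 on thread T0 → (4, 0, 0, 1)
target: VC(op8) = (4, 0, 0, 1)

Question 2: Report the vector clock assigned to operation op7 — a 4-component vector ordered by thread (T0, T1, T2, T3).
(3, 0, 0, 1)

root op op2, invoked 2: fresh clock plus T3's own tick → (0, 0, 0, 1)
root op op3, invoked 5: fresh clock plus T2's own tick → (0, 0, 1, 0)
root op op5, invoked 8: fresh clock plus T1's own tick → (0, 1, 0, 0)
merge at op6 (invoked 11): VC(op3)=(0, 0, 1, 0), own-thread bump on T2 → (0, 0, 2, 0)
merge at op9 (invoked 15): VC(op5)=(0, 1, 0, 0), own-thread bump on T1 → (0, 2, 0, 0)
merge at op1 (invoked 1): VC(op2)=(0, 0, 0, 1), own-thread bump on T0 → (1, 0, 0, 1)
merge at op4 (invoked 7): VC(op1)=(1, 0, 0, 1), own-thread bump on T0 → (2, 0, 0, 1)
merge at op7 (invoked 12): VC(op4)=(2, 0, 0, 1), own-thread bump on T0 → (3, 0, 0, 1)
merge at op8 (invoked 14): VC(op7)=(3, 0, 0, 1), own-thread bump on T0 → (4, 0, 0, 1)
target: VC(op7) = (3, 0, 0, 1)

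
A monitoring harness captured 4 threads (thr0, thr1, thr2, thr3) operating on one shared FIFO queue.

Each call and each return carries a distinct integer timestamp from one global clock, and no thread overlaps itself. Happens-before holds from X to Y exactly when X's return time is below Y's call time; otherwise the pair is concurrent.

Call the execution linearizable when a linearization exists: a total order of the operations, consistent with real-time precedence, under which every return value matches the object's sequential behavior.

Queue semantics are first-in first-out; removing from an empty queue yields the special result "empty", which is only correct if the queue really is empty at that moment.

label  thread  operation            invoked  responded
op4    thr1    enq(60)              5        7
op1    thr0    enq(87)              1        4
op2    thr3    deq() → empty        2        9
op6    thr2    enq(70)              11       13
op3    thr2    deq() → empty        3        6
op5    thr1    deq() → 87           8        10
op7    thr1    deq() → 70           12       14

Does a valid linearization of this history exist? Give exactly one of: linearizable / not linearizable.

not linearizable

prefix check: 1..13 passes, 1..14 fails once op7's time-14 response joins
all 30 real-time-respecting orders fail — 7 completed FIFO queue operations, no legal replay
sample order op1, op2, op3, op4, op5, op6, op7 stalls at step 2 — op2 deq() → empty has no legal effect
sample order op1, op2, op3, op4, op5, op7, op6 stalls at step 2 — op2 deq() → empty has no legal effect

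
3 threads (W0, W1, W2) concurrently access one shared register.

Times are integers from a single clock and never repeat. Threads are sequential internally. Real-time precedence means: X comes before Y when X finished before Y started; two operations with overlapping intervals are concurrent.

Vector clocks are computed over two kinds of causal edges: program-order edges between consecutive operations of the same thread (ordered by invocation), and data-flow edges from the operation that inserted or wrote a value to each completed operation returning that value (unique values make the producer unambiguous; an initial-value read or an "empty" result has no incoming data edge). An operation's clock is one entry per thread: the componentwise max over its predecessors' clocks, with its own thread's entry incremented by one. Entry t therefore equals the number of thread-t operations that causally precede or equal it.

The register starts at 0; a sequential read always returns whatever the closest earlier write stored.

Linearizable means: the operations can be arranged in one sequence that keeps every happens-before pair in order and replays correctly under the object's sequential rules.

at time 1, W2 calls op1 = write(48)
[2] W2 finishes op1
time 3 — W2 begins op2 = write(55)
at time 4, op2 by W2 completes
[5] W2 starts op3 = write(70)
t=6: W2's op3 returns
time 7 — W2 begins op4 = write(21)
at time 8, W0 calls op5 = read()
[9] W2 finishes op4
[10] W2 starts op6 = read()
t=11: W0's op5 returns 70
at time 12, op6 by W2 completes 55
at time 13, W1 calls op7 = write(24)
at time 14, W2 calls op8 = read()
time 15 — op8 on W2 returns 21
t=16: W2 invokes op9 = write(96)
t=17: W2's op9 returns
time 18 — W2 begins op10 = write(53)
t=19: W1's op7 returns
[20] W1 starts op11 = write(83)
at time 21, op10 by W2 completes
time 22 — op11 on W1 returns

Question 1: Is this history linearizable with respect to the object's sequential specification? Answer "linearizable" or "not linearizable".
prefix check: 1..11 passes, 1..12 fails once op6's time-12 response joins
no legal order exists: 3 real-time-consistent candidates over 6 completed register operations, all rejected
for example op1, op2, op3, op4, op5, op6 fails at step 5: op5 read() → 70 is not legal there
for example op1, op2, op3, op4, op6, op5 fails at step 5: op6 read() → 55 is not legal there

not linearizable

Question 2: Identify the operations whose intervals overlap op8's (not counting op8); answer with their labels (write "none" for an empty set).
overlap test against op8 [14,15]: concurrent iff the interval meets 14..15
op1 [1,2]: before
op2 [3,4]: before
op3 [5,6]: before
op4 [7,9]: before
op5 [8,11]: before
op6 [10,12]: before
op7 [13,19]: concurrent
op9 [16,17]: after
op10 [18,21]: after
op11 [20,22]: after

op7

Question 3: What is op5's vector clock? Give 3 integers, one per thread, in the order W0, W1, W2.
VC(op1, invoked at 1): no causal predecessors; +1 on W2 → (0, 0, 1)
VC(op7, invoked at 13): no causal predecessors; +1 on W1 → (0, 1, 0)
op2 (invocation 3): componentwise max over VC(op1)=(0, 0, 1), +1 at W2, giving (0, 0, 2)
op11 (invocation 20): componentwise max over VC(op7)=(0, 1, 0), +1 at W1, giving (0, 2, 0)
op3 (invocation 5): componentwise max over VC(op2)=(0, 0, 2), +1 at W2, giving (0, 0, 3)
op4 (invocation 7): componentwise max over VC(op3)=(0, 0, 3), +1 at W2, giving (0, 0, 4)
op5 (invocation 8): componentwise max over VC(op3)=(0, 0, 3), +1 at W0, giving (1, 0, 3)
op6 (invocation 10): componentwise max over VC(op2)=(0, 0, 2), VC(op4)=(0, 0, 4), +1 at W2, giving (0, 0, 5)
op8 (invocation 14): componentwise max over VC(op4)=(0, 0, 4), VC(op6)=(0, 0, 5), +1 at W2, giving (0, 0, 6)
op9 (invocation 16): componentwise max over VC(op8)=(0, 0, 6), +1 at W2, giving (0, 0, 7)
op10 (invocation 18): componentwise max over VC(op9)=(0, 0, 7), +1 at W2, giving (0, 0, 8)
target: VC(op5) = (1, 0, 3)

(1, 0, 3)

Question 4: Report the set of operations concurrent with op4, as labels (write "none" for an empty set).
op4 runs from 7 to 9; window-overlapping ops are concurrent
op1 [1,2]: before
op2 [3,4]: before
op3 [5,6]: before
op5 [8,11]: concurrent
op6 [10,12]: after
op7 [13,19]: after
op8 [14,15]: after
op9 [16,17]: after
op10 [18,21]: after
op11 [20,22]: after

op5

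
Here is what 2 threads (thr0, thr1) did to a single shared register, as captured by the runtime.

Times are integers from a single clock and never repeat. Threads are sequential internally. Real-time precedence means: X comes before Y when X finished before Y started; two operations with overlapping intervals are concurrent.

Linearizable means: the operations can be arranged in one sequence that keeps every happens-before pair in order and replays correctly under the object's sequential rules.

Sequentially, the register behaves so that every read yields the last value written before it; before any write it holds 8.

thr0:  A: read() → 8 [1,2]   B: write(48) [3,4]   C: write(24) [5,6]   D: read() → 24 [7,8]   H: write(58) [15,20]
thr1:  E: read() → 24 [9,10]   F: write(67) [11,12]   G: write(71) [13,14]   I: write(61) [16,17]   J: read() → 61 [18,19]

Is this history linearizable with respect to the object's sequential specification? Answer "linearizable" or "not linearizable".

one valid linearization: A, B, C, D, E, F, G, H, I, J
step 1: A read() → 8 — value 8
step 2: B write(48) — value 48
step 3: C write(24) — value 24
step 4: D read() → 24 — value 24
step 5: E read() → 24 — value 24
step 6: F write(67) — value 67
step 7: G write(71) — value 71
step 8: H write(58) — value 58
step 9: I write(61) — value 61
step 10: J read() → 61 — value 61

linearizable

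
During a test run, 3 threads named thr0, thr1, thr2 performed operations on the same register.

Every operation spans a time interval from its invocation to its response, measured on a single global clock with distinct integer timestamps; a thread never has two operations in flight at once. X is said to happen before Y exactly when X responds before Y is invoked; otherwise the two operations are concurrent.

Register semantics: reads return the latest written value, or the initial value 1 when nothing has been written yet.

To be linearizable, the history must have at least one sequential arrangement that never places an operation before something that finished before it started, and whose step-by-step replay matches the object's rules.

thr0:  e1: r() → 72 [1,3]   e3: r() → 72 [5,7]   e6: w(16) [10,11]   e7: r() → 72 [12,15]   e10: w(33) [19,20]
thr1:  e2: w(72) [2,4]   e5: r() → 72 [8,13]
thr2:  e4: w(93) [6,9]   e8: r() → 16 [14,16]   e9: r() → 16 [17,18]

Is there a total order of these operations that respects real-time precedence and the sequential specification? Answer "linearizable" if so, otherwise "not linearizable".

not linearizable

already the first 15 events (up to e7's response at time 15) admit no linearization; the first 14 still do
all 14 real-time-respecting orders fail — 7 completed register operations, no legal replay
every completion of the 1 pending operation (e8) was checked; none linearizes
sample order e1, e2, e3, e4, e5, e6, e7 (pending dropped) stalls at step 1 — e1 r() → 72 has no legal effect
sample order e1, e2, e3, e4, e6, e5, e7 (pending dropped) stalls at step 1 — e1 r() → 72 has no legal effect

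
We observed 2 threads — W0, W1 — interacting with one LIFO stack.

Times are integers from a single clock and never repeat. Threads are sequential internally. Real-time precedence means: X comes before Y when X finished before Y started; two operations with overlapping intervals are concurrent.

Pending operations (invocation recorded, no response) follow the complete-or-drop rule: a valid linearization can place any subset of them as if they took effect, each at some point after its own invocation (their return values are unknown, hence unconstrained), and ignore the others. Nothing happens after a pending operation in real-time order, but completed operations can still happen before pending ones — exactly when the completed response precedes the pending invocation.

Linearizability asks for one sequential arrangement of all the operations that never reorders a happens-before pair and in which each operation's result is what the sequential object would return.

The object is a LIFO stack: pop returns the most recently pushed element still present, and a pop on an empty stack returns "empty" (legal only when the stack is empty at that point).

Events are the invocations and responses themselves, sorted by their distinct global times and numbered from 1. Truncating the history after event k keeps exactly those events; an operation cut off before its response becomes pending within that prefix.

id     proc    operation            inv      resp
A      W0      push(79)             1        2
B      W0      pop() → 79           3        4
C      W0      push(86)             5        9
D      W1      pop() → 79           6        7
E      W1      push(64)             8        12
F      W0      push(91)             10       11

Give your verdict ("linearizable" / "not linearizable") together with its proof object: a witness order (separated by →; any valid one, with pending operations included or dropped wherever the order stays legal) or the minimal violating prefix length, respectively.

not linearizable — minimal violating prefix: 7 events

through event 6 a valid linearization exists; event 7 (D responding at time 7) ends that
a single order respects real time; the 3 completed LIFO stack operations fail replay along it
no escape via the 1 pending operation (C): every completion choice fails
one such order, A, B, D (pending dropped), breaks at step 3 where D pop() → 79 is illegal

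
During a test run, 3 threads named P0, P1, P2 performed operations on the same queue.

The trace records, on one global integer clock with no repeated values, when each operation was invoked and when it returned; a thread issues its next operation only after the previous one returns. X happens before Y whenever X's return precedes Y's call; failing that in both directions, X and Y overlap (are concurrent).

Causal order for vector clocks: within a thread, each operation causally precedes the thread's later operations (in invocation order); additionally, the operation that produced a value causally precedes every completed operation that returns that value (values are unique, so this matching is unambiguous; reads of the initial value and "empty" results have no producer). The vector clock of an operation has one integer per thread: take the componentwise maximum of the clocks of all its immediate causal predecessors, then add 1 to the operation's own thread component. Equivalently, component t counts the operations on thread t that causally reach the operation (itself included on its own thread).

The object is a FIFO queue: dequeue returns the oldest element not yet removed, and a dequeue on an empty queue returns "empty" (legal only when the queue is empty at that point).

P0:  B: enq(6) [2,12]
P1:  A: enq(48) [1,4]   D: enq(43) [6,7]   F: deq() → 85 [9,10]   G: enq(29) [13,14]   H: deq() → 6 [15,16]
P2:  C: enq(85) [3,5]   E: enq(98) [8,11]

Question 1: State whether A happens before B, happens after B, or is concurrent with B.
concurrent

A spans [1,4], B spans [2,12]
the intervals overlap in both directions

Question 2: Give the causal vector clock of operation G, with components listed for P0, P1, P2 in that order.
(0, 4, 1)

invoked at 3, C has no predecessors; its own P2 bump gives (0, 0, 1)
invoked at 1, A has no predecessors; its own P1 bump gives (0, 1, 0)
invoked at 2, B has no predecessors; its own P0 bump gives (1, 0, 0)
merge at E (invoked 8): VC(C)=(0, 0, 1), own-thread bump on P2 → (0, 0, 2)
merge at D (invoked 6): VC(A)=(0, 1, 0), own-thread bump on P1 → (0, 2, 0)
merge at F (invoked 9): VC(C)=(0, 0, 1), VC(D)=(0, 2, 0), own-thread bump on P1 → (0, 3, 1)
merge at G (invoked 13): VC(F)=(0, 3, 1), own-thread bump on P1 → (0, 4, 1)
merge at H (invoked 15): VC(B)=(1, 0, 0), VC(G)=(0, 4, 1), own-thread bump on P1 → (1, 5, 1)
target: VC(G) = (0, 4, 1)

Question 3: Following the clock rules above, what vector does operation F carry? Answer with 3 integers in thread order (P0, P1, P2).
(0, 3, 1)

VC(C, invoked at 3): no causal predecessors; +1 on P2 → (0, 0, 1)
VC(A, invoked at 1): no causal predecessors; +1 on P1 → (0, 1, 0)
VC(B, invoked at 2): no causal predecessors; +1 on P0 → (1, 0, 0)
E (invocation 8): componentwise max over VC(C)=(0, 0, 1), +1 at P2, giving (0, 0, 2)
D (invocation 6): componentwise max over VC(A)=(0, 1, 0), +1 at P1, giving (0, 2, 0)
F (invocation 9): componentwise max over VC(C)=(0, 0, 1), VC(D)=(0, 2, 0), +1 at P1, giving (0, 3, 1)
G (invocation 13): componentwise max over VC(F)=(0, 3, 1), +1 at P1, giving (0, 4, 1)
H (invocation 15): componentwise max over VC(B)=(1, 0, 0), VC(G)=(0, 4, 1), +1 at P1, giving (1, 5, 1)
target: VC(F) = (0, 3, 1)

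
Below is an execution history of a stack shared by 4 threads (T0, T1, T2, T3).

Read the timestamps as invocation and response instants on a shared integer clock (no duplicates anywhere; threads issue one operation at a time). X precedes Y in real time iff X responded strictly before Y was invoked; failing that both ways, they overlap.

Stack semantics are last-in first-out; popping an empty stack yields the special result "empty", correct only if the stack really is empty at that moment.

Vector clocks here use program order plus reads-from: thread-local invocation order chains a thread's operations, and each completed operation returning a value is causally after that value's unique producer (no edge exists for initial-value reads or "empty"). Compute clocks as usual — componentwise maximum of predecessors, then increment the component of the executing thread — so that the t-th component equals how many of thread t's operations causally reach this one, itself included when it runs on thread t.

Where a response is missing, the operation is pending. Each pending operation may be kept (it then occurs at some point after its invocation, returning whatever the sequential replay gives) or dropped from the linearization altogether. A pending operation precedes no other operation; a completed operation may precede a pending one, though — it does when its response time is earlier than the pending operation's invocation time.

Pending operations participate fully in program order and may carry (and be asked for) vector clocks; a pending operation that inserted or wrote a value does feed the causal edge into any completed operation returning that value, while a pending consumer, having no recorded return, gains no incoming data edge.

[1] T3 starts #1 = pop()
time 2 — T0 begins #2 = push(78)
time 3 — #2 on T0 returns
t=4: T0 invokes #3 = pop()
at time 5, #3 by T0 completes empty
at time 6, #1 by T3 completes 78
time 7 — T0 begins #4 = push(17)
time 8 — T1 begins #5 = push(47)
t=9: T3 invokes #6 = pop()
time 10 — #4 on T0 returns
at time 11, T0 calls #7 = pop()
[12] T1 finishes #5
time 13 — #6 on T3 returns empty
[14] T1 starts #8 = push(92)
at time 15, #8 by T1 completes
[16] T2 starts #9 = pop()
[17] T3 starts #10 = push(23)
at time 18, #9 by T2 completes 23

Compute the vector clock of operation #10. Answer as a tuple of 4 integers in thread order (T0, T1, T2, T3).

root op #5, invoked 8: fresh clock plus T1's own tick → (0, 1, 0, 0)
root op #2, invoked 2: fresh clock plus T0's own tick → (1, 0, 0, 0)
from VC(#5)=(0, 1, 0, 0), #8 (invoked 14) maxes components and bumps T1 → (0, 2, 0, 0)
from VC(#2)=(1, 0, 0, 0), #1 (invoked 1) maxes components and bumps T3 → (1, 0, 0, 1)
from VC(#2)=(1, 0, 0, 0), #3 (invoked 4) maxes components and bumps T0 → (2, 0, 0, 0)
from VC(#1)=(1, 0, 0, 1), #6 (invoked 9) maxes components and bumps T3 → (1, 0, 0, 2)
from VC(#3)=(2, 0, 0, 0), #4 (invoked 7) maxes components and bumps T0 → (3, 0, 0, 0)
from VC(#6)=(1, 0, 0, 2), #10 (invoked 17) maxes components and bumps T3 → (1, 0, 0, 3)
from VC(#4)=(3, 0, 0, 0), #7 (invoked 11) maxes components and bumps T0 → (4, 0, 0, 0)
from VC(#10)=(1, 0, 0, 3), #9 (invoked 16) maxes components and bumps T2 → (1, 0, 1, 3)
target: VC(#10) = (1, 0, 0, 3)

(1, 0, 0, 3)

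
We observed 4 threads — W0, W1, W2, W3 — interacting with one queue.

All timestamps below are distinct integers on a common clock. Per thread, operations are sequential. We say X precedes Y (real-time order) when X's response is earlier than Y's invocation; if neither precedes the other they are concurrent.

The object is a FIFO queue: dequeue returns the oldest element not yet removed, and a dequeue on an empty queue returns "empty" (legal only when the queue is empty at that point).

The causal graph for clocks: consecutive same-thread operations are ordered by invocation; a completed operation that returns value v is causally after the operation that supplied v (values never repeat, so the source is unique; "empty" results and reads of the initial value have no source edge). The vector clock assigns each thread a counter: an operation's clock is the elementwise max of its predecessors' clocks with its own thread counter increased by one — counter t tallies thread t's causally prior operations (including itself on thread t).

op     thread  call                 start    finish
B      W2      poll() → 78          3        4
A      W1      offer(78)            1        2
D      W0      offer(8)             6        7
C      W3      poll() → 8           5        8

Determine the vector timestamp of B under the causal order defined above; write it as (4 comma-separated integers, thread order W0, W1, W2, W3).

(0, 1, 1, 0)

A (invocation 1): nothing precedes it; W1's component alone gives (0, 1, 0, 0)
D (invocation 6): nothing precedes it; W0's component alone gives (1, 0, 0, 0)
B, invoked 3, takes VC(A)=(0, 1, 0, 0) under max, adds 1 for W2 → (0, 1, 1, 0)
C, invoked 5, takes VC(D)=(1, 0, 0, 0) under max, adds 1 for W3 → (1, 0, 0, 1)
target: VC(B) = (0, 1, 1, 0)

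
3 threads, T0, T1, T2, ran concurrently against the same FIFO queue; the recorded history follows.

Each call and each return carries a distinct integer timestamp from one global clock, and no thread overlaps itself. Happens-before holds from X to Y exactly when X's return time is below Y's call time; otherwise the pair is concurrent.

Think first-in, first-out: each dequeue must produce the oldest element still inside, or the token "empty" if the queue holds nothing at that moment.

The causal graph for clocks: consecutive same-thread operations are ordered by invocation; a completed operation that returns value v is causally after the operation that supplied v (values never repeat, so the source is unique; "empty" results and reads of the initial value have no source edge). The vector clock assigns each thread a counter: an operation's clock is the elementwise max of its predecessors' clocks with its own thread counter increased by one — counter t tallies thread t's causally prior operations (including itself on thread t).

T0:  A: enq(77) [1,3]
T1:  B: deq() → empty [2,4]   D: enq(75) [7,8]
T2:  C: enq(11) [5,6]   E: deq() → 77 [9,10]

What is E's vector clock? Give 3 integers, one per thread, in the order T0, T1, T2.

(1, 0, 2)

C, invoked 5, has no incoming edges; only T2's bump applies → (0, 0, 1)
B, invoked 2, has no incoming edges; only T1's bump applies → (0, 1, 0)
A, invoked 1, has no incoming edges; only T0's bump applies → (1, 0, 0)
invoked at 7, D merges VC(B)=(0, 1, 0) and bumps T1's slot → (0, 2, 0)
invoked at 9, E merges VC(A)=(1, 0, 0), VC(C)=(0, 0, 1) and bumps T2's slot → (1, 0, 2)
target: VC(E) = (1, 0, 2)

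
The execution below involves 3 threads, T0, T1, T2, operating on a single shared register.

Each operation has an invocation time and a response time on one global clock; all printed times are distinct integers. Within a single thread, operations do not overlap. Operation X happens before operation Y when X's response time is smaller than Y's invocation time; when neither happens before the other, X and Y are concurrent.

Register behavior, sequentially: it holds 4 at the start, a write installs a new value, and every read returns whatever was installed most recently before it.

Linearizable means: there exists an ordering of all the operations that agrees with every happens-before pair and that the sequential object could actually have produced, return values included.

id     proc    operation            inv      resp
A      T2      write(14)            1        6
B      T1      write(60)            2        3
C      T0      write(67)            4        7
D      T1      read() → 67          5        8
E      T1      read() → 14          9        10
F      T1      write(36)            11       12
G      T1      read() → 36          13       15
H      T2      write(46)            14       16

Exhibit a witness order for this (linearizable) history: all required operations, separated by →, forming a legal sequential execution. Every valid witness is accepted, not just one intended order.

B → C → D → A → E → F → G → H

1. B write(60), leaving value 60
2. C write(67), leaving value 67
3. D read() → 67, leaving value 67
4. A write(14), leaving value 14
5. E read() → 14, leaving value 14
6. F write(36), leaving value 36
7. G read() → 36, leaving value 36
8. H write(46), leaving value 46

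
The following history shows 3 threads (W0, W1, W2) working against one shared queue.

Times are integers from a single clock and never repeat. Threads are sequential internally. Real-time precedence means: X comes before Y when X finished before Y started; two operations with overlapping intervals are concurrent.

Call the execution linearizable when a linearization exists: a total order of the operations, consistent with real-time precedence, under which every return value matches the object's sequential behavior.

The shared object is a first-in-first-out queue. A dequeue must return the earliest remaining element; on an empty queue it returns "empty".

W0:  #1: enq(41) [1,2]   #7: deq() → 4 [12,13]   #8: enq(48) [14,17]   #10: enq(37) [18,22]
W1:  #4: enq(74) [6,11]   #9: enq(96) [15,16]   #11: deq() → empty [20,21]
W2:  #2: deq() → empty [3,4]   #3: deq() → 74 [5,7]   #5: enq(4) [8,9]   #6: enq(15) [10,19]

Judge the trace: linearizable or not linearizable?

not linearizable

already the first 4 events (up to #2's response at time 4) admit no linearization; the first 3 still do
one real-time candidate order over the 2 completed operations — the queue replay rejects it
one such order, #1, #2, breaks at step 2 where #2 deq() → empty is illegal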